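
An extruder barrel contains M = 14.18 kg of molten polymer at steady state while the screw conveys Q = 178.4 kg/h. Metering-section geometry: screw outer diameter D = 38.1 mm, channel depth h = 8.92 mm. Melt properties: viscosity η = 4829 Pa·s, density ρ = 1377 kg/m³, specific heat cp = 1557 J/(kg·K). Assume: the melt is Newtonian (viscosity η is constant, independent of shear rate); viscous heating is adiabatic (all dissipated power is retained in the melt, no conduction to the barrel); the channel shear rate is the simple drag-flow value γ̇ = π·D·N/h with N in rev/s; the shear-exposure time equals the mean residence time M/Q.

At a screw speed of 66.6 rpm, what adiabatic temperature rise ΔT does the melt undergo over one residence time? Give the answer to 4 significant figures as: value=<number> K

value=143.0 K

Convert throughput: Q = 178.4 kg/h = 178.4/3600 = 0.0495556 kg/s
t_res = M / Q_s = 14.18 / 0.0495556 = 286.143 s
D = 38.1 mm = 0.0381 m;  h = 8.92 mm = 0.00892 m;  N = 66.6 rpm / 60 = 1.11 rev/s
Shear rate: γ̇ = πDN/h = π·0.0381·1.11/0.00892 = 14.8947 s⁻¹
ΔT = η·γ̇²·t_res / (ρ·cp) = 4829 · (14.8947)² · 286.143 / (1377 · 1557) = 142.983 K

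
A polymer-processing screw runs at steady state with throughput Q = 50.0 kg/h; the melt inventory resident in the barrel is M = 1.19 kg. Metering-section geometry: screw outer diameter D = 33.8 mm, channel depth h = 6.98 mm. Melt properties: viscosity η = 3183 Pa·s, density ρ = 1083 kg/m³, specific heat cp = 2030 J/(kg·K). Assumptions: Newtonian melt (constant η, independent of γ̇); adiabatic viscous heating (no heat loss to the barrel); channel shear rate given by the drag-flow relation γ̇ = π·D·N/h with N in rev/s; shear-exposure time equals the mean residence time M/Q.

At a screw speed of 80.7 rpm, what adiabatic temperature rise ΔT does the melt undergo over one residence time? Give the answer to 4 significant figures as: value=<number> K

value=51.93 K

Convert throughput: Q = 50.0 kg/h = 50.0/3600 = 0.0138889 kg/s
Mean residence time: t_res = M/Q_s = 1.19 kg / 0.0138889 kg/s = 85.68 s
D = 33.8 mm = 0.0338 m;  h = 6.98 mm = 0.00698 m;  N = 80.7 rpm / 60 = 1.345 rev/s
γ̇ = π D N / h = (π)(0.0338)(1.345) / 0.00698 = 20.4613 s⁻¹
ΔT = η·γ̇²·t_res/(ρ·cp) = [3183 × 20.4613² × 85.68] / [1083 × 2030] = 51.9348 K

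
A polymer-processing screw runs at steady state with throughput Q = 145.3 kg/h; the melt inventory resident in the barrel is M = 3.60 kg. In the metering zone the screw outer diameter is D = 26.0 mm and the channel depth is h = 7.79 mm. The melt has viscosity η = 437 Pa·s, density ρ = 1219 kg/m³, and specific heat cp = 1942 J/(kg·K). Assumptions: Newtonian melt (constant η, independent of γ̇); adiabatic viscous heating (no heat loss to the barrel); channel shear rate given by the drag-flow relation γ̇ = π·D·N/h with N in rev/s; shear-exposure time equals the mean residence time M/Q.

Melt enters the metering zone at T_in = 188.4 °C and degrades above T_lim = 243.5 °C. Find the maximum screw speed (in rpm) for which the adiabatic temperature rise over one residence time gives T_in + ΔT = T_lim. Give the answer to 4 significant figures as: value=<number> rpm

Convert throughput: Q = 145.3 kg/h = 145.3/3600 = 0.0403611 kg/s
t_res = M / Q_s = 3.60 / 0.0403611 = 89.1948 s
D = 26.0 mm = 0.026 m;  h = 7.79 mm = 0.00779 m
ΔT_a = T_lim − T_in = 243.5 − 188.4 = 55.1 K
Invert ΔT = ηγ̇²t_res/(ρcp) for γ̇: γ̇_max² = ΔT_a ρ cp / (η t_res) = 55.1·1219·1942 / (437·89.1948) = 3346.45 s⁻²
γ̇_max = √3346.45 = 57.8485 s⁻¹
Solve γ̇ = πDN/h for N: N_max = γ̇_max·h/(π·D) = 57.8485 × 0.00779 / (π × 0.026) = 5.51704 rev/s = 331.022 rpm

value=331.0 rpm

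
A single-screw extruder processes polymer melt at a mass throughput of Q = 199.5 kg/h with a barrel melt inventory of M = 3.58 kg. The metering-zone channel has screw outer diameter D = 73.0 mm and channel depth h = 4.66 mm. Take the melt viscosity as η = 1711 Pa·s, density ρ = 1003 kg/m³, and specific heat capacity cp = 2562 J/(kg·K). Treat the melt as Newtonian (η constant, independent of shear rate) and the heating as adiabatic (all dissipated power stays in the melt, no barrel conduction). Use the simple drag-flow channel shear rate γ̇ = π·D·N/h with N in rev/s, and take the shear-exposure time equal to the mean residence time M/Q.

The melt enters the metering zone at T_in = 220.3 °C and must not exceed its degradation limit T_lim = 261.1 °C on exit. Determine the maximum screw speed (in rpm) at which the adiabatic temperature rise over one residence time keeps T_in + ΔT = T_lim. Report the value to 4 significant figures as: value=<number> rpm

value=37.55 rpm

Convert throughput: Q = 199.5 kg/h = 199.5/3600 = 0.0554167 kg/s
Mean residence time: t_res = M/Q_s = 3.58 kg / 0.0554167 kg/s = 64.6015 s
Geometry in SI: D = 73.0 mm → 0.073 m, h = 4.66 mm → 0.00466 m
ΔT_a = T_lim − T_in = 261.1 °C − 220.3 °C = 40.8 K
Invert ΔT = ηγ̇²t_res/(ρcp) for γ̇: γ̇_max² = ΔT_a ρ cp / (η t_res) = 40.8·1003·2562 / (1711·64.6015) = 948.522 s⁻²
γ̇_max = sqrt(948.522) = 30.7981 s⁻¹
Solve γ̇ = πDN/h for N: N_max = γ̇_max·h/(π·D) = 30.7981 × 0.00466 / (π × 0.073) = 0.625802 rev/s = 37.5481 rpm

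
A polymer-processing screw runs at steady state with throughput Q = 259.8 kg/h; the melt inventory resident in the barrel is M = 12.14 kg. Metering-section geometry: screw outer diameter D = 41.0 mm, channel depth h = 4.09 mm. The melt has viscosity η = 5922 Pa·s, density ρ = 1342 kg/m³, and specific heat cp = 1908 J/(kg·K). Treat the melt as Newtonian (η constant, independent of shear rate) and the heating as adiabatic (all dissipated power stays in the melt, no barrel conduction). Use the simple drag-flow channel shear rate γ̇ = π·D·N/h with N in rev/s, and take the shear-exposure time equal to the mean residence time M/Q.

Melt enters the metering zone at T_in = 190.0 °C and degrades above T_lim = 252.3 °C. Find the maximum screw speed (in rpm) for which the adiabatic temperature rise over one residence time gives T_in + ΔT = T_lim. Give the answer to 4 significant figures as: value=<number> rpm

value=24.11 rpm

Q_s = Q / 3600 = 259.8 / 3600 = 0.0721667 kg/s
t_res = M / Q_s = 12.14 / 0.0721667 = 168.222 s
Geometry in SI: D = 41.0 mm → 0.041 m, h = 4.09 mm → 0.00409 m
ΔT_a = T_lim − T_in = 252.3 °C − 190.0 °C = 62.3 K
γ̇_max² = ΔT_a·ρ·cp / (η·t_res) = [62.3 × 1342 × 1908] / [5922 × 168.222] = 160.128 s⁻²
γ̇_max = sqrt(160.128) = 12.6542 s⁻¹
N_max = γ̇_max·h / (π·D) = 12.6542 · 0.00409 / (π · 0.041) = 0.401813 rev/s = 24.1088 rpm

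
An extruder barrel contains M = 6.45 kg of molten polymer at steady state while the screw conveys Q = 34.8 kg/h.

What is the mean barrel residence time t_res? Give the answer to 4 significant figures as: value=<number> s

value=667.2 s

Q_s = Q / 3600 = 34.8 / 3600 = 0.00966667 kg/s
t_res = M / Q_s = 6.45 ÷ 0.00966667 = 667.241 s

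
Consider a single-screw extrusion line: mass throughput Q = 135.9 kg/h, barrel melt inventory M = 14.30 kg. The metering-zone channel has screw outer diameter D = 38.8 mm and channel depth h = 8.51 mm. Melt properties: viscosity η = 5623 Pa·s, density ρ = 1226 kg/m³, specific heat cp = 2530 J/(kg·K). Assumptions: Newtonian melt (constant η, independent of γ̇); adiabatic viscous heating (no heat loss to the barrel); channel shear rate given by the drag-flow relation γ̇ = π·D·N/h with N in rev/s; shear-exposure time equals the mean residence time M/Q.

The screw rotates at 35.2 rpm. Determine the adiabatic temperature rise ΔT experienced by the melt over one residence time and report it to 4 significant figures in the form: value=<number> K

value=48.49 K

Q_s = Q / 3600 = 135.9 / 3600 = 0.03775 kg/s
t_res = M / Q_s = 14.30 / 0.03775 = 378.808 s
Convert to SI: D = 0.0388 m, h = 0.00851 m, N = 35.2/60 = 0.586667 rev/s
Shear rate: γ̇ = πDN/h = π·0.0388·0.586667/0.00851 = 8.40318 s⁻¹
Adiabatic rise: ΔT = η γ̇² t_res / (ρ cp) = 5623·(8.40318)²·378.808 / (1226·2530) = 48.4912 K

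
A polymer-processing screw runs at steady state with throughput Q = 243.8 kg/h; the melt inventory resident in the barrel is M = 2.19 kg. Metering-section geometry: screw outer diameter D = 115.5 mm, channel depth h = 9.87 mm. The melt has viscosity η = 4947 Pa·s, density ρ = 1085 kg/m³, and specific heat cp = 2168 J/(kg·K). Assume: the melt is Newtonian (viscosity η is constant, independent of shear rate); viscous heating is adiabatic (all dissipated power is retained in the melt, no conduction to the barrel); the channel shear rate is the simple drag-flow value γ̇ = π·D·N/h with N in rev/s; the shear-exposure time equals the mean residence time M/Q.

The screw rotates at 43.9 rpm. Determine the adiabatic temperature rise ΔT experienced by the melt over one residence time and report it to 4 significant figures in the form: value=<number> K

value=49.21 K

Convert throughput: Q = 243.8 kg/h = 243.8/3600 = 0.0677222 kg/s
t_res = M / Q_s = 2.19 ÷ 0.0677222 = 32.338 s
Geometry in metres: D = 115.5 mm → 0.1155 m, h = 9.87 mm → 0.00987 m; screw speed N = 43.9 rpm = 0.731667 rev/s
Shear rate: γ̇ = πDN/h = π·0.1155·0.731667/0.00987 = 26.8985 s⁻¹
Adiabatic rise: ΔT = η γ̇² t_res / (ρ cp) = 4947·(26.8985)²·32.338 / (1085·2168) = 49.2064 K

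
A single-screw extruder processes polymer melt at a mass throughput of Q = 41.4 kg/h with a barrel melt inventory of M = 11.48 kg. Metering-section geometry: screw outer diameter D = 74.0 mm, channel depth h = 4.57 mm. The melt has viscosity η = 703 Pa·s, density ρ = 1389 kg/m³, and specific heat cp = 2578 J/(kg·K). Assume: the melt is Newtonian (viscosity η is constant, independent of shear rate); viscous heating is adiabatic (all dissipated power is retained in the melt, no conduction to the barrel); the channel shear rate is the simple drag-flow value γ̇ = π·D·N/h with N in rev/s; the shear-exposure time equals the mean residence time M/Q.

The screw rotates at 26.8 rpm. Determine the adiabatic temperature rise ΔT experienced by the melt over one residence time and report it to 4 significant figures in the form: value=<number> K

value=101.2 K

Throughput in SI: Q_s = 41.4 kg/h ÷ 3600 s/h = 0.0115 kg/s
t_res = M / Q_s = 11.48 / 0.0115 = 998.261 s
Geometry in metres: D = 74.0 mm → 0.074 m, h = 4.57 mm → 0.00457 m; screw speed N = 26.8 rpm = 0.446667 rev/s
γ̇ = π D N / h = (π)(0.074)(0.446667) / 0.00457 = 22.7221 s⁻¹
Adiabatic rise: ΔT = η γ̇² t_res / (ρ cp) = 703·(22.7221)²·998.261 / (1389·2578) = 101.184 K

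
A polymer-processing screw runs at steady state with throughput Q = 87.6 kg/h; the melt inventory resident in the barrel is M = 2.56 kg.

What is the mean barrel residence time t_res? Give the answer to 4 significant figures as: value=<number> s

Throughput in SI: Q_s = 87.6 kg/h ÷ 3600 s/h = 0.0243333 kg/s
t_res = M / Q_s = 2.56 / 0.0243333 = 105.205 s

value=105.2 s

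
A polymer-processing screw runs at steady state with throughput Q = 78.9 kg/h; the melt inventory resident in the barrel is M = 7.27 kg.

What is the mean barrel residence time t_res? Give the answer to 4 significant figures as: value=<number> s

Throughput in SI: Q_s = 78.9 kg/h ÷ 3600 s/h = 0.0219167 kg/s
t_res = M / Q_s = 7.27 ÷ 0.0219167 = 331.711 s

value=331.7 s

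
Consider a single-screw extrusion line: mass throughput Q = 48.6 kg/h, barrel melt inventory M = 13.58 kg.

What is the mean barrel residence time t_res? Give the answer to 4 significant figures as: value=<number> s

Convert throughput: Q = 48.6 kg/h = 48.6/3600 = 0.0135 kg/s
t_res = M / Q_s = 13.58 ÷ 0.0135 = 1005.93 s

value=1006. s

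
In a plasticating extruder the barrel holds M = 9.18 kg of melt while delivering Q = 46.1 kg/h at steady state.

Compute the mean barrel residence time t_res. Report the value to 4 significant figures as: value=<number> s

value=716.9 s

Q_s = Q / 3600 = 46.1 / 3600 = 0.0128056 kg/s
t_res = M / Q_s = 9.18 / 0.0128056 = 716.876 s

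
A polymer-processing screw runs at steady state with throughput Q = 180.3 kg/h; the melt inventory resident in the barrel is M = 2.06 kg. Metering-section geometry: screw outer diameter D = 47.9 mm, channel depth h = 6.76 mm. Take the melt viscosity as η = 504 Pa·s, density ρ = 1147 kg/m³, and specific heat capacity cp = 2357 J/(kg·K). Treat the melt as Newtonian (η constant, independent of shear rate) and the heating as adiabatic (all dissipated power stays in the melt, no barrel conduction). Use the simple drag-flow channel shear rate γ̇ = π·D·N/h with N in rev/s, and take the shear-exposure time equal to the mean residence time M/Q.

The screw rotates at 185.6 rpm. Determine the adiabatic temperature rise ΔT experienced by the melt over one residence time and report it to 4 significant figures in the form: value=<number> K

value=36.36 K

Convert throughput: Q = 180.3 kg/h = 180.3/3600 = 0.0500833 kg/s
Mean residence time: t_res = M/Q_s = 2.06 kg / 0.0500833 kg/s = 41.1314 s
Geometry in metres: D = 47.9 mm → 0.0479 m, h = 6.76 mm → 0.00676 m; screw speed N = 185.6 rpm = 3.09333 rev/s
γ̇ = π·D·N / h = π · 0.0479 · 3.09333 / 0.00676 = 68.8597 s⁻¹
ΔT = η·γ̇²·t_res/(ρ·cp) = [504 × 68.8597² × 41.1314] / [1147 × 2357] = 36.359 K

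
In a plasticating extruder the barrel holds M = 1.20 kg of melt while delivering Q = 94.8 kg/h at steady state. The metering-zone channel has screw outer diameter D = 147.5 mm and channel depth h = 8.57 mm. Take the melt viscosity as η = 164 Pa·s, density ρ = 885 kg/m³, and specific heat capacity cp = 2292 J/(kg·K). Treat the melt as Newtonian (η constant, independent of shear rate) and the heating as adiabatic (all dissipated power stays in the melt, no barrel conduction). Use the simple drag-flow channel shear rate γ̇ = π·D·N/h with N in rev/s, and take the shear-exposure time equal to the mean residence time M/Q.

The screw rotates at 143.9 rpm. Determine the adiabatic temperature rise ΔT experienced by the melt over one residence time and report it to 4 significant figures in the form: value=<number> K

Throughput in SI: Q_s = 94.8 kg/h ÷ 3600 s/h = 0.0263333 kg/s
t_res = M / Q_s = 1.20 ÷ 0.0263333 = 45.5696 s
Convert to SI: D = 0.1475 m, h = 0.00857 m, N = 143.9/60 = 2.39833 rev/s
Shear rate: γ̇ = πDN/h = π·0.1475·2.39833/0.00857 = 129.679 s⁻¹
Adiabatic rise: ΔT = η γ̇² t_res / (ρ cp) = 164·(129.679)²·45.5696 / (885·2292) = 61.9587 K

value=61.96 K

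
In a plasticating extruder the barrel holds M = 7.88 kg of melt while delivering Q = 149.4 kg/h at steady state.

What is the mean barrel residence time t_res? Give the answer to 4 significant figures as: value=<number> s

Throughput in SI: Q_s = 149.4 kg/h ÷ 3600 s/h = 0.0415 kg/s
t_res = M / Q_s = 7.88 ÷ 0.0415 = 189.88 s

value=189.9 s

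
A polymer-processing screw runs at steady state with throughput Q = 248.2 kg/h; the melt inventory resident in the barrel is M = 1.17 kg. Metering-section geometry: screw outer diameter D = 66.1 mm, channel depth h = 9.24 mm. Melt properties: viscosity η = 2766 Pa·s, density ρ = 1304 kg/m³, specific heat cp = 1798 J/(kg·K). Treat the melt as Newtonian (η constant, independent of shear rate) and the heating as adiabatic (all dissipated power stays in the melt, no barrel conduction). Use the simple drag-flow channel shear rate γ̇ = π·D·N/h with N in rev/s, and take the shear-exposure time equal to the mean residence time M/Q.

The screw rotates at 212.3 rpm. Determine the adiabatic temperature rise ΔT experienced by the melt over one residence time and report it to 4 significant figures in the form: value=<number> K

Q_s = Q / 3600 = 248.2 / 3600 = 0.0689444 kg/s
Mean residence time: t_res = M/Q_s = 1.17 kg / 0.0689444 kg/s = 16.9702 s
Convert to SI: D = 0.0661 m, h = 0.00924 m, N = 212.3/60 = 3.53833 rev/s
γ̇ = π D N / h = (π)(0.0661)(3.53833) / 0.00924 = 79.5203 s⁻¹
ΔT = η·γ̇²·t_res/(ρ·cp) = [2766 × 79.5203² × 16.9702] / [1304 × 1798] = 126.598 K

value=126.6 K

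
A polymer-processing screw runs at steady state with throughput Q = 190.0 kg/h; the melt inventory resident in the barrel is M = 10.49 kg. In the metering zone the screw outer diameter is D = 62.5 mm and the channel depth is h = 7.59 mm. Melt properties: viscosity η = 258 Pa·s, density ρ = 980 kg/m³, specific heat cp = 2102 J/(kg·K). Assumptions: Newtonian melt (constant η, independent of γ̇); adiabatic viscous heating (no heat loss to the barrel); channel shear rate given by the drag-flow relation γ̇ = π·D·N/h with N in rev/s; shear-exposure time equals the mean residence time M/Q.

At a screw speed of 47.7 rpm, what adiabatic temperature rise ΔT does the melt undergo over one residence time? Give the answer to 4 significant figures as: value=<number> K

value=10.53 K

Throughput in SI: Q_s = 190.0 kg/h ÷ 3600 s/h = 0.0527778 kg/s
t_res = M / Q_s = 10.49 ÷ 0.0527778 = 198.758 s
Convert to SI: D = 0.0625 m, h = 0.00759 m, N = 47.7/60 = 0.795 rev/s
γ̇ = π·D·N / h = π · 0.0625 · 0.795 / 0.00759 = 20.5663 s⁻¹
ΔT = η·γ̇²·t_res / (ρ·cp) = 258 · (20.5663)² · 198.758 / (980 · 2102) = 10.5292 K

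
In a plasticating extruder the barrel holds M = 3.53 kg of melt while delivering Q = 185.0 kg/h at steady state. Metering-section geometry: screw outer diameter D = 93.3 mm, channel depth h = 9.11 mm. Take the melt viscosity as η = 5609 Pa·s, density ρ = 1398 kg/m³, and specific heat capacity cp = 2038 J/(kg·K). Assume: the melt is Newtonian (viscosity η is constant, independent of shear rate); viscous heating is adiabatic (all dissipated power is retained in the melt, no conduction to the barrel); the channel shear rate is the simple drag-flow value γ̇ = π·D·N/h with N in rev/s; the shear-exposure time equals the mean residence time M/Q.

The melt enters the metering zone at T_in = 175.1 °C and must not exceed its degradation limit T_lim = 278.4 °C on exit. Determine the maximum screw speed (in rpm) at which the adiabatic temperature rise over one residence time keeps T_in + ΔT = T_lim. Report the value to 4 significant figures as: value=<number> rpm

value=51.54 rpm

Throughput in SI: Q_s = 185.0 kg/h ÷ 3600 s/h = 0.0513889 kg/s
t_res = M / Q_s = 3.53 / 0.0513889 = 68.6919 s
Geometry in SI: D = 93.3 mm → 0.0933 m, h = 9.11 mm → 0.00911 m
Allowable rise: ΔT_a = T_lim − T_in = 278.4 − 175.1 = 103.3 K
γ̇_max² = ΔT_a·ρ·cp / (η·t_res) = [103.3 × 1398 × 2038] / [5609 × 68.6919] = 763.872 s⁻²
γ̇_max = √763.872 = 27.6382 s⁻¹
N_max = γ̇_max·h / (π·D) = 27.6382 · 0.00911 / (π · 0.0933) = 0.859008 rev/s = 51.5405 rpm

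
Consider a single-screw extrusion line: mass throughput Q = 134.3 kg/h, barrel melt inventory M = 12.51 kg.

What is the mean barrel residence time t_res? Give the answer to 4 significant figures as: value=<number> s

Convert throughput: Q = 134.3 kg/h = 134.3/3600 = 0.0373056 kg/s
Mean residence time: t_res = M/Q_s = 12.51 kg / 0.0373056 kg/s = 335.339 s

value=335.3 s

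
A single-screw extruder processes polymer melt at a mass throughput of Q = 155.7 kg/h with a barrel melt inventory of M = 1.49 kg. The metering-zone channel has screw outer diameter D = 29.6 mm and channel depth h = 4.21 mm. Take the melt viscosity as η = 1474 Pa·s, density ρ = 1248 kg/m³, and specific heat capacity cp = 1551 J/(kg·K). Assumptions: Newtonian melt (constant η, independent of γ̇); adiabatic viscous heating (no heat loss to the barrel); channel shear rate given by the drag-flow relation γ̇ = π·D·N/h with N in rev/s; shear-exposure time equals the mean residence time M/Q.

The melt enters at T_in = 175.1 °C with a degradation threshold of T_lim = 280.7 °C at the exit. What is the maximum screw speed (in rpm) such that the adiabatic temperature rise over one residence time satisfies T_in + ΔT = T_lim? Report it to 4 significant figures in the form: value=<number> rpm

value=172.3 rpm

Throughput in SI: Q_s = 155.7 kg/h ÷ 3600 s/h = 0.04325 kg/s
t_res = M / Q_s = 1.49 / 0.04325 = 34.4509 s
Convert to metres: D = 0.0296 m, h = 0.00421 m
Allowable rise: ΔT_a = T_lim − T_in = 280.7 − 175.1 = 105.6 K
γ̇_max² = ΔT_a·ρ·cp/(η·t_res) = 105.6·1248·1551/(1474·34.4509) = 4025.25 s⁻²
γ̇_max = √4025.25 = 63.4448 s⁻¹
N_max = γ̇_max h / (πD) = 63.4448·0.00421/(π·0.0296) = 2.87235 rev/s → ×60 = 172.341 rpm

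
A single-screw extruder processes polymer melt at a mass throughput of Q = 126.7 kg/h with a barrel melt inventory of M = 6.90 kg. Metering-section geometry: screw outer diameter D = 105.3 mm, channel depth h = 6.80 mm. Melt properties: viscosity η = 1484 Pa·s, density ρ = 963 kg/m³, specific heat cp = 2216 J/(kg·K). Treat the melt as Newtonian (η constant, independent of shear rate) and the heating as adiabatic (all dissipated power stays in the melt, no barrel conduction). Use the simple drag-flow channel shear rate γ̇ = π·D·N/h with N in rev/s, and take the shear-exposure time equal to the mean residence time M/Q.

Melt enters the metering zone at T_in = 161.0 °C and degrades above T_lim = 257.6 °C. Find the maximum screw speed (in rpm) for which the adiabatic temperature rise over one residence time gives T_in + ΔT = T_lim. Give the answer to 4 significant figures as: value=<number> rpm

value=32.83 rpm

Q_s = Q / 3600 = 126.7 / 3600 = 0.0351944 kg/s
t_res = M / Q_s = 6.90 / 0.0351944 = 196.054 s
D = 105.3 mm = 0.1053 m;  h = 6.80 mm = 0.0068 m
ΔT_a = T_lim − T_in = 257.6 − 161.0 = 96.6 K
Invert ΔT = ηγ̇²t_res/(ρcp) for γ̇: γ̇_max² = ΔT_a ρ cp / (η t_res) = 96.6·963·2216 / (1484·196.054) = 708.54 s⁻²
γ̇_max = √708.54 = 26.6184 s⁻¹
N_max = γ̇_max h / (πD) = 26.6184·0.0068/(π·0.1053) = 0.547158 rev/s → ×60 = 32.8295 rpm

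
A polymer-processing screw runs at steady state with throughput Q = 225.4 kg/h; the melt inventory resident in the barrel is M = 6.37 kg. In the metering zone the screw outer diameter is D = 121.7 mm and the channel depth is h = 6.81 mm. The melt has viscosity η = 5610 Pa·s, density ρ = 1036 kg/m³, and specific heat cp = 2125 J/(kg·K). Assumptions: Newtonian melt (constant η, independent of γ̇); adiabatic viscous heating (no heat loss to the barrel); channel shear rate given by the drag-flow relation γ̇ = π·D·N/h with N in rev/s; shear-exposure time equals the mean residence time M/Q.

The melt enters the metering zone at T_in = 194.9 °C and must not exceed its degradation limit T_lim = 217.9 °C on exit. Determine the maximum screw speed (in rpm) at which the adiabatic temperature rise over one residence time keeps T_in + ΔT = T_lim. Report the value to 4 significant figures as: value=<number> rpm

Throughput in SI: Q_s = 225.4 kg/h ÷ 3600 s/h = 0.0626111 kg/s
Mean residence time: t_res = M/Q_s = 6.37 kg / 0.0626111 kg/s = 101.739 s
Convert to metres: D = 0.1217 m, h = 0.00681 m
Allowable rise: ΔT_a = T_lim − T_in = 217.9 − 194.9 = 23 K
γ̇_max² = ΔT_a·ρ·cp/(η·t_res) = 23·1036·2125/(5610·101.739) = 88.7147 s⁻²
γ̇_max = √88.7147 = 9.41885 s⁻¹
N_max = γ̇_max h / (πD) = 9.41885·0.00681/(π·0.1217) = 0.167766 rev/s → ×60 = 10.066 rpm

value=10.07 rpm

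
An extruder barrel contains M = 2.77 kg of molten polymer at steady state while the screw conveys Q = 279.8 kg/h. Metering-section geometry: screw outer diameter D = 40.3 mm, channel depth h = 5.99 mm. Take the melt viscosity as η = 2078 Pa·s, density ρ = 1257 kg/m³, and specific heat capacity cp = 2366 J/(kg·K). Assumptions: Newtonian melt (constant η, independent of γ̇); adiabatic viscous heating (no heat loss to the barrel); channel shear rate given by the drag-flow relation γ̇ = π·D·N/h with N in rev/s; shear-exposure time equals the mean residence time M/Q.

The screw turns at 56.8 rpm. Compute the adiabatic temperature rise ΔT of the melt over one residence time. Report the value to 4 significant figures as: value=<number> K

Throughput in SI: Q_s = 279.8 kg/h ÷ 3600 s/h = 0.0777222 kg/s
t_res = M / Q_s = 2.77 / 0.0777222 = 35.6397 s
Geometry in metres: D = 40.3 mm → 0.0403 m, h = 5.99 mm → 0.00599 m; screw speed N = 56.8 rpm = 0.946667 rev/s
γ̇ = π D N / h = (π)(0.0403)(0.946667) / 0.00599 = 20.009 s⁻¹
Adiabatic rise: ΔT = η γ̇² t_res / (ρ cp) = 2078·(20.009)²·35.6397 / (1257·2366) = 9.96966 K

value=9.970 K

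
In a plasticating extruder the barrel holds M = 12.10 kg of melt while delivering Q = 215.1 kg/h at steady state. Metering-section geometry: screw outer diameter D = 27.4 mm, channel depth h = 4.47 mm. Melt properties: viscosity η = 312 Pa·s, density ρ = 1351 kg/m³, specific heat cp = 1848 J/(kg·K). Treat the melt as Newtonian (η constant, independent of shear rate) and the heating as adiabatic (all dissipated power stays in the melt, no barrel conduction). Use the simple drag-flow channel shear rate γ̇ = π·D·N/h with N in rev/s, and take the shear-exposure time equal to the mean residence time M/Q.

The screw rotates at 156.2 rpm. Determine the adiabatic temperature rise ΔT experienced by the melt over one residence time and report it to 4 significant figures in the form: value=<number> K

Q_s = Q / 3600 = 215.1 / 3600 = 0.05975 kg/s
t_res = M / Q_s = 12.10 ÷ 0.05975 = 202.51 s
Convert to SI: D = 0.0274 m, h = 0.00447 m, N = 156.2/60 = 2.60333 rev/s
γ̇ = π D N / h = (π)(0.0274)(2.60333) / 0.00447 = 50.1329 s⁻¹
ΔT = η·γ̇²·t_res / (ρ·cp) = 312 · (50.1329)² · 202.51 / (1351 · 1848) = 63.6048 K

value=63.60 K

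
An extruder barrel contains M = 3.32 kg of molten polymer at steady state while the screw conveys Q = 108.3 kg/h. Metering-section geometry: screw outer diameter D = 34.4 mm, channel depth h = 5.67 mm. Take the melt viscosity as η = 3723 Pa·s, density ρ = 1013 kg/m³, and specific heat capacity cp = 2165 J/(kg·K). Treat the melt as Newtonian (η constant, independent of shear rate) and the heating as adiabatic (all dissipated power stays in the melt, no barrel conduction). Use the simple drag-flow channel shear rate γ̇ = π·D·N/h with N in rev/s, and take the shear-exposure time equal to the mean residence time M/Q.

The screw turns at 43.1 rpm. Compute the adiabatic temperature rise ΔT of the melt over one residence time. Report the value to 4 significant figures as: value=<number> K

Q_s = Q / 3600 = 108.3 / 3600 = 0.0300833 kg/s
t_res = M / Q_s = 3.32 ÷ 0.0300833 = 110.36 s
Convert to SI: D = 0.0344 m, h = 0.00567 m, N = 43.1/60 = 0.718333 rev/s
γ̇ = π·D·N / h = π · 0.0344 · 0.718333 / 0.00567 = 13.6915 s⁻¹
ΔT = η·γ̇²·t_res / (ρ·cp) = 3723 · (13.6915)² · 110.36 / (1013 · 2165) = 35.1189 K

value=35.12 K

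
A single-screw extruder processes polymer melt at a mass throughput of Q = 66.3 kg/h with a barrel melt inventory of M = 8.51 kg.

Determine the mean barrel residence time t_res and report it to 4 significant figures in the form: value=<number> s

value=462.1 s

Convert throughput: Q = 66.3 kg/h = 66.3/3600 = 0.0184167 kg/s
Mean residence time: t_res = M/Q_s = 8.51 kg / 0.0184167 kg/s = 462.081 s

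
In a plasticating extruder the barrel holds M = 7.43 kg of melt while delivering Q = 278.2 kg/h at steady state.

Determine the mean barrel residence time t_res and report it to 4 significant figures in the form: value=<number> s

value=96.15 s

Throughput in SI: Q_s = 278.2 kg/h ÷ 3600 s/h = 0.0772778 kg/s
t_res = M / Q_s = 7.43 ÷ 0.0772778 = 96.1467 s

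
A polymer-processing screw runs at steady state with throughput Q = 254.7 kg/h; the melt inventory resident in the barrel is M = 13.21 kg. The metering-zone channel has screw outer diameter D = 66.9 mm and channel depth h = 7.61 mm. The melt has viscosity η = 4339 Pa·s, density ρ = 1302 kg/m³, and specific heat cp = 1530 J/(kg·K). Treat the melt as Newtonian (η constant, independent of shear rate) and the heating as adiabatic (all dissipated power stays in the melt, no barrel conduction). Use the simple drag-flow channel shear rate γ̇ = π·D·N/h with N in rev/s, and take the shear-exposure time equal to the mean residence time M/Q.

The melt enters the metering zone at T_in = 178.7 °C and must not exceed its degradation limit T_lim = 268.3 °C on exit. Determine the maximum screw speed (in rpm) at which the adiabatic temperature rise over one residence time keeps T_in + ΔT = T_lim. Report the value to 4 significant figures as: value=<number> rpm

Q_s = Q / 3600 = 254.7 / 3600 = 0.07075 kg/s
Mean residence time: t_res = M/Q_s = 13.21 kg / 0.07075 kg/s = 186.714 s
D = 66.9 mm = 0.0669 m;  h = 7.61 mm = 0.00761 m
Allowable rise: ΔT_a = T_lim − T_in = 268.3 − 178.7 = 89.6 K
γ̇_max² = ΔT_a·ρ·cp / (η·t_res) = [89.6 × 1302 × 1530] / [4339 × 186.714] = 220.315 s⁻²
γ̇_max = sqrt(220.315) = 14.843 s⁻¹
N_max = γ̇_max·h / (π·D) = 14.843 · 0.00761 / (π · 0.0669) = 0.537441 rev/s = 32.2465 rpm

value=32.25 rpm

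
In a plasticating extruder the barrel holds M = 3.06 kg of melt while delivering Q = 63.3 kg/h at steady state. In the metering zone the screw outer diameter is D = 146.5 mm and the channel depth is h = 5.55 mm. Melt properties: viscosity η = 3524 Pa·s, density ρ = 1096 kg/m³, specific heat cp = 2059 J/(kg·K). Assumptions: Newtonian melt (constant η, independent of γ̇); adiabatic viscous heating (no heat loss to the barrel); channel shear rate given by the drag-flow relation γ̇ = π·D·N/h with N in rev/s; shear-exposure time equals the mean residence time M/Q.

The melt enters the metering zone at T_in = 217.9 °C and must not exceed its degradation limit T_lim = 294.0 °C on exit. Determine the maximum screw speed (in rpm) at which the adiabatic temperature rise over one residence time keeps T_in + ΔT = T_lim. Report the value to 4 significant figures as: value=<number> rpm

Q_s = Q / 3600 = 63.3 / 3600 = 0.0175833 kg/s
t_res = M / Q_s = 3.06 ÷ 0.0175833 = 174.028 s
Geometry in SI: D = 146.5 mm → 0.1465 m, h = 5.55 mm → 0.00555 m
ΔT_a = T_lim − T_in = 294.0 − 217.9 = 76.1 K
Invert ΔT = ηγ̇²t_res/(ρcp) for γ̇: γ̇_max² = ΔT_a ρ cp / (η t_res) = 76.1·1096·2059 / (3524·174.028) = 280.024 s⁻²
Take the square root: γ̇_max = √(280.024) = 16.7339 s⁻¹
Solve γ̇ = πDN/h for N: N_max = γ̇_max·h/(π·D) = 16.7339 × 0.00555 / (π × 0.1465) = 0.201792 rev/s = 12.1075 rpm

value=12.11 rpm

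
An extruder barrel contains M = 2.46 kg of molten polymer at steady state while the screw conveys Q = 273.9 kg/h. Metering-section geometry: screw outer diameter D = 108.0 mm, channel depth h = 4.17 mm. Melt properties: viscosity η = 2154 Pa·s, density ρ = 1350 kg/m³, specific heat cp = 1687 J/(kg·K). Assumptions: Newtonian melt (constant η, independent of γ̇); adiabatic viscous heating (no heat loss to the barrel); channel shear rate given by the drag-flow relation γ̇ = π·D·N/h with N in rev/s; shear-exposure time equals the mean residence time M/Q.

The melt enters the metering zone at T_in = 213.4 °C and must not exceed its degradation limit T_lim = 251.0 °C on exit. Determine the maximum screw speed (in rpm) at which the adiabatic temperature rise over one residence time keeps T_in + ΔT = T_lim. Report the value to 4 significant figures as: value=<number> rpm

value=25.86 rpm

Q_s = Q / 3600 = 273.9 / 3600 = 0.0760833 kg/s
Mean residence time: t_res = M/Q_s = 2.46 kg / 0.0760833 kg/s = 32.333 s
Geometry in SI: D = 108.0 mm → 0.108 m, h = 4.17 mm → 0.00417 m
Allowable rise: ΔT_a = T_lim − T_in = 251.0 − 213.4 = 37.6 K
Invert ΔT = ηγ̇²t_res/(ρcp) for γ̇: γ̇_max² = ΔT_a ρ cp / (η t_res) = 37.6·1350·1687 / (2154·32.333) = 1229.55 s⁻²
γ̇_max = √1229.55 = 35.0649 s⁻¹
N_max = γ̇_max h / (πD) = 35.0649·0.00417/(π·0.108) = 0.430958 rev/s → ×60 = 25.8575 rpm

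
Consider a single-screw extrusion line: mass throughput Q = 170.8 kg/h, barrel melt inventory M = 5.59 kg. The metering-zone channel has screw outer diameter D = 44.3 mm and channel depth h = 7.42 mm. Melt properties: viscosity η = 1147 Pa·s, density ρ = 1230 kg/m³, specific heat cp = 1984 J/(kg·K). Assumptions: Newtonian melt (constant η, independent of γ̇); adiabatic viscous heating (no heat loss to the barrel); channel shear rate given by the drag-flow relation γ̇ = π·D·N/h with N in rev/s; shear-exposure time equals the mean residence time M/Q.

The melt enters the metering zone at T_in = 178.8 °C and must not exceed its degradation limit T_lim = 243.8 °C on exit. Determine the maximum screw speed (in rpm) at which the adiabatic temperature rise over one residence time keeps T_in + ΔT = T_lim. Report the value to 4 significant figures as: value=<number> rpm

value=109.6 rpm

Throughput in SI: Q_s = 170.8 kg/h ÷ 3600 s/h = 0.0474444 kg/s
t_res = M / Q_s = 5.59 ÷ 0.0474444 = 117.822 s
Geometry in SI: D = 44.3 mm → 0.0443 m, h = 7.42 mm → 0.00742 m
ΔT_a = T_lim − T_in = 243.8 °C − 178.8 °C = 65 K
γ̇_max² = ΔT_a·ρ·cp / (η·t_res) = [65 × 1230 × 1984] / [1147 × 117.822] = 1173.74 s⁻²
Take the square root: γ̇_max = √(1173.74) = 34.2598 s⁻¹
N_max = γ̇_max·h / (π·D) = 34.2598 · 0.00742 / (π · 0.0443) = 1.82657 rev/s = 109.594 rpm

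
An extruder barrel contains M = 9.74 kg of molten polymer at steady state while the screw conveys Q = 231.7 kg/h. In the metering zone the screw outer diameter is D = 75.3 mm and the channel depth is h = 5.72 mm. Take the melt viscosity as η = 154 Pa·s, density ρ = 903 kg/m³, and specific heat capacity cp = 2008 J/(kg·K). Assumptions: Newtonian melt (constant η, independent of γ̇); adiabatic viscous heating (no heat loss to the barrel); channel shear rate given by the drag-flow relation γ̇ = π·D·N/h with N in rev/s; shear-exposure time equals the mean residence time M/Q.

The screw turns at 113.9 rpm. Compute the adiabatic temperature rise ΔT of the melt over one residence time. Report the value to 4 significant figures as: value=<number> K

value=79.22 K

Convert throughput: Q = 231.7 kg/h = 231.7/3600 = 0.0643611 kg/s
t_res = M / Q_s = 9.74 / 0.0643611 = 151.334 s
Geometry in metres: D = 75.3 mm → 0.0753 m, h = 5.72 mm → 0.00572 m; screw speed N = 113.9 rpm = 1.89833 rev/s
Shear rate: γ̇ = πDN/h = π·0.0753·1.89833/0.00572 = 78.5093 s⁻¹
Adiabatic rise: ΔT = η γ̇² t_res / (ρ cp) = 154·(78.5093)²·151.334 / (903·2008) = 79.2223 K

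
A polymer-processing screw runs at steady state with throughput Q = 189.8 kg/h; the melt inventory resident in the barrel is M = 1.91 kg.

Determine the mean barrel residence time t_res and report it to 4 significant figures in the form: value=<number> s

Q_s = Q / 3600 = 189.8 / 3600 = 0.0527222 kg/s
Mean residence time: t_res = M/Q_s = 1.91 kg / 0.0527222 kg/s = 36.2276 s

value=36.23 s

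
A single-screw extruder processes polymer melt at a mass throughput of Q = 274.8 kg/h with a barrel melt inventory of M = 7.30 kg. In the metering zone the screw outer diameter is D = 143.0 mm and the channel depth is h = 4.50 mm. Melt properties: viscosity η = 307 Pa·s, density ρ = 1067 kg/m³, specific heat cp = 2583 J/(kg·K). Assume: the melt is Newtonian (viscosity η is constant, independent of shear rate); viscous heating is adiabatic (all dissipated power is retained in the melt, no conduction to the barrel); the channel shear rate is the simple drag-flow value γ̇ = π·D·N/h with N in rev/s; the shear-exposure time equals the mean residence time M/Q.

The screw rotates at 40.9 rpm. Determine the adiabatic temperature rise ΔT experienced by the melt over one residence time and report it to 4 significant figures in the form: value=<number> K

value=49.33 K

Throughput in SI: Q_s = 274.8 kg/h ÷ 3600 s/h = 0.0763333 kg/s
t_res = M / Q_s = 7.30 / 0.0763333 = 95.6332 s
Convert to SI: D = 0.143 m, h = 0.0045 m, N = 40.9/60 = 0.681667 rev/s
Shear rate: γ̇ = πDN/h = π·0.143·0.681667/0.0045 = 68.0527 s⁻¹
ΔT = η·γ̇²·t_res / (ρ·cp) = 307 · (68.0527)² · 95.6332 / (1067 · 2583) = 49.3343 K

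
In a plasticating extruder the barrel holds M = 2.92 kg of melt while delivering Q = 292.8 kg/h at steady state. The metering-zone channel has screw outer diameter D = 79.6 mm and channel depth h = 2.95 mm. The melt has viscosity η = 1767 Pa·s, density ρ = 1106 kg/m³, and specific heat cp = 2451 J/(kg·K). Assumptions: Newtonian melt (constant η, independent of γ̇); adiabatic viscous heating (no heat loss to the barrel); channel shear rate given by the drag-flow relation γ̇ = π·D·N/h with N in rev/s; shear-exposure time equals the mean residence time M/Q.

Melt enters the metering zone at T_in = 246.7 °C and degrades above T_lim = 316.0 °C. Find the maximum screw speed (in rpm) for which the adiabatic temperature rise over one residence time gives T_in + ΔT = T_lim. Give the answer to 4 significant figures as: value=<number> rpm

Throughput in SI: Q_s = 292.8 kg/h ÷ 3600 s/h = 0.0813333 kg/s
t_res = M / Q_s = 2.92 / 0.0813333 = 35.9016 s
Geometry in SI: D = 79.6 mm → 0.0796 m, h = 2.95 mm → 0.00295 m
ΔT_a = T_lim − T_in = 316.0 − 246.7 = 69.3 K
γ̇_max² = ΔT_a·ρ·cp / (η·t_res) = [69.3 × 1106 × 2451] / [1767 × 35.9016] = 2961.29 s⁻²
Take the square root: γ̇_max = √(2961.29) = 54.4177 s⁻¹
Solve γ̇ = πDN/h for N: N_max = γ̇_max·h/(π·D) = 54.4177 × 0.00295 / (π × 0.0796) = 0.641947 rev/s = 38.5168 rpm

value=38.52 rpm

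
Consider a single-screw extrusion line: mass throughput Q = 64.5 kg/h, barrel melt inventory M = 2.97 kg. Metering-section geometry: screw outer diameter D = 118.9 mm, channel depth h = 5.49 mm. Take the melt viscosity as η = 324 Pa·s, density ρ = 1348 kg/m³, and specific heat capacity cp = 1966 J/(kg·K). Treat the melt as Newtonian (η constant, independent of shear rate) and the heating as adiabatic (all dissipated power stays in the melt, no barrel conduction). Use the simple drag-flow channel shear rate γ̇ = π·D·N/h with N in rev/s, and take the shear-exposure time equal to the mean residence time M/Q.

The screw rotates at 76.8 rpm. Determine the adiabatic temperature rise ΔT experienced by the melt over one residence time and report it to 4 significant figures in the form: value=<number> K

Throughput in SI: Q_s = 64.5 kg/h ÷ 3600 s/h = 0.0179167 kg/s
Mean residence time: t_res = M/Q_s = 2.97 kg / 0.0179167 kg/s = 165.767 s
Geometry in metres: D = 118.9 mm → 0.1189 m, h = 5.49 mm → 0.00549 m; screw speed N = 76.8 rpm = 1.28 rev/s
γ̇ = π·D·N / h = π · 0.1189 · 1.28 / 0.00549 = 87.0902 s⁻¹
Adiabatic rise: ΔT = η γ̇² t_res / (ρ cp) = 324·(87.0902)²·165.767 / (1348·1966) = 153.713 K

value=153.7 K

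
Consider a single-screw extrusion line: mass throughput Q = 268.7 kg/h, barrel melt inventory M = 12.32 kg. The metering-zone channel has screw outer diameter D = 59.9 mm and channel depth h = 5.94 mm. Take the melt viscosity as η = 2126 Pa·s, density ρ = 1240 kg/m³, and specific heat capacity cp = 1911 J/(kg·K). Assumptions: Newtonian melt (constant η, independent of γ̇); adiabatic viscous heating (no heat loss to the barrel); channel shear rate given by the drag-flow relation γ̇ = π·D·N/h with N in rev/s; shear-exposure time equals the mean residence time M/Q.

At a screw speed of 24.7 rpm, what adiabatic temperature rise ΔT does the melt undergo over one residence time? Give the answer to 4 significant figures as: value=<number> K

Throughput in SI: Q_s = 268.7 kg/h ÷ 3600 s/h = 0.0746389 kg/s
t_res = M / Q_s = 12.32 / 0.0746389 = 165.061 s
Convert to SI: D = 0.0599 m, h = 0.00594 m, N = 24.7/60 = 0.411667 rev/s
γ̇ = π D N / h = (π)(0.0599)(0.411667) / 0.00594 = 13.0418 s⁻¹
ΔT = η·γ̇²·t_res/(ρ·cp) = [2126 × 13.0418² × 165.061] / [1240 × 1911] = 25.1883 K

value=25.19 K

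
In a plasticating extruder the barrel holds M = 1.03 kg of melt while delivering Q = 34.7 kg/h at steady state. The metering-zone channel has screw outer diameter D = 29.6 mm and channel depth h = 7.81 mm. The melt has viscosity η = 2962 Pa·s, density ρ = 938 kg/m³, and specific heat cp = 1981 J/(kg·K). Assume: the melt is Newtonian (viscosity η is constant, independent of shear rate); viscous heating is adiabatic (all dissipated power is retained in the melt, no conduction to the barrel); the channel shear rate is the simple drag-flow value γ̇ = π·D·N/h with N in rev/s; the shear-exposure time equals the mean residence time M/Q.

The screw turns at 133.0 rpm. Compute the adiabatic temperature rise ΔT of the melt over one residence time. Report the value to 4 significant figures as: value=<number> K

value=118.7 K

Throughput in SI: Q_s = 34.7 kg/h ÷ 3600 s/h = 0.00963889 kg/s
t_res = M / Q_s = 1.03 / 0.00963889 = 106.859 s
Convert to SI: D = 0.0296 m, h = 0.00781 m, N = 133.0/60 = 2.21667 rev/s
γ̇ = π D N / h = (π)(0.0296)(2.21667) / 0.00781 = 26.3931 s⁻¹
ΔT = η·γ̇²·t_res/(ρ·cp) = [2962 × 26.3931² × 106.859] / [938 × 1981] = 118.656 K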